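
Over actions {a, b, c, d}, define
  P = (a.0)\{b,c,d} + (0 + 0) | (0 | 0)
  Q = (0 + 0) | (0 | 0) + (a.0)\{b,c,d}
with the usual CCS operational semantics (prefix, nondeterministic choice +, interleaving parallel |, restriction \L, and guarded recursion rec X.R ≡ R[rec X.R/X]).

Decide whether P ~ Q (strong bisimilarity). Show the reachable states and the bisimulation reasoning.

bisimilar

Reachable graph of P (2 states):
  s0 = (a.0)\{b,c,d} + (0 + 0) | (0 | 0) ⊢ --a--▸ s1
  s1 = 0\{b,c,d} ⊢ ·
Reachable graph of Q (2 states):
  t0 = (0 + 0) | (0 | 0) + (a.0)\{b,c,d} ⊢ --a--▸ t1
  t1 = 0\{b,c,d} ⊢ ·
Coarsest stable partition (strong bisimilarity classes):
  B0 = {s0, t0}
  B1 = {s1, t1}
s0 ∈ B0, t0 ∈ B0 → same block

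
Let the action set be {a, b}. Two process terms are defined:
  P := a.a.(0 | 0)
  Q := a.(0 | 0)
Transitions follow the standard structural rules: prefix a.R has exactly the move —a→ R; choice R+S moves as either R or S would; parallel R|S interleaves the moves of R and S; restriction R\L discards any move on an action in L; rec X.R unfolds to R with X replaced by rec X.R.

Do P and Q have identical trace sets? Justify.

P's transition system — 3 states:
  u0 = a.a.(0 | 0) has moves —a→ u1
  u1 = a.(0 | 0) has moves —a→ u2
  u2 = 0 | 0 has moves ∅
Q's transition system — 2 states:
  v0 = a.(0 | 0) has moves —a→ v1
  v1 = 0 | 0 has moves ∅
Run σ = ⟨aa⟩ on P: start {u0}
  step 1 (a): {u1}
  step 2 (a): {u2}
  P completes σ.
Run σ = ⟨aa⟩ on Q: start {v0}
  step 1 (a): {v1}
  step 2 (a): no successor for Q

trace-distinct — witness ⟨aa⟩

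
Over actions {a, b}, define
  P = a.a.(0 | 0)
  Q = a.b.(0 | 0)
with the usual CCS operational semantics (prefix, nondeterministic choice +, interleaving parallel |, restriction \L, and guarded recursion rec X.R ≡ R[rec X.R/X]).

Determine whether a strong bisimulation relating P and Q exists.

NO

P's transition system — 3 states:
  p0 = a.a.(0 | 0) ⊢ --a--▸ p1
  p1 = a.(0 | 0) ⊢ --a--▸ p2
  p2 = 0 | 0 ⊢ ∅
Q's transition system — 3 states:
  q0 = a.b.(0 | 0) ⊢ --a--▸ q1
  q1 = b.(0 | 0) ⊢ --b--▸ q2
  q2 = 0 | 0 ⊢ ∅
Bisimilarity quotient blocks:
  B0 = {p0}
  B1 = {p1}
  B2 = {p2, q2}
  B3 = {q0}
  B4 = {q1}
p0 ∈ B0, q0 ∈ B3 → different blocks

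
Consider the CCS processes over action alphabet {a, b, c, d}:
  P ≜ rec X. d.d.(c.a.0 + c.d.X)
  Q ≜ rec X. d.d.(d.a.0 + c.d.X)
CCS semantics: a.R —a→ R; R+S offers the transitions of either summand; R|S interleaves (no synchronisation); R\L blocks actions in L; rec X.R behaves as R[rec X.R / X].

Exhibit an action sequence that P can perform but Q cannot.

ddca

Reachable graph of P (6 states):
  s0 = rec X. d.d.(c.a.0 + c.d.X) has moves -d-> s1
  s1 = d.(c.a.0 + c.d.(rec X. d.d.(c.a.0 + c.d.X))) has moves -d-> s2
  s2 = c.a.0 + c.d.(rec X. d.d.(c.a.0 + c.d.X)) has moves -c-> s3, -c-> s4
  s3 = a.0 has moves -a-> s5
  s4 = d.(rec X. d.d.(c.a.0 + c.d.X)) has moves -d-> s0
  s5 = 0 has moves stopped
Reachable graph of Q (6 states):
  t0 = rec X. d.d.(d.a.0 + c.d.X) has moves -d-> t1
  t1 = d.(d.a.0 + c.d.(rec X. d.d.(d.a.0 + c.d.X))) has moves -d-> t2
  t2 = d.a.0 + c.d.(rec X. d.d.(d.a.0 + c.d.X)) has moves -c-> t3, -d-> t4
  t3 = d.(rec X. d.d.(d.a.0 + c.d.X)) has moves -d-> t0
  t4 = a.0 has moves -a-> t5
  t5 = 0 has moves stopped
Trace ⟨ddca⟩ through P, begin at {s0}:
  step 1 (d): {s1}
  step 2 (d): {s2}
  step 3 (c): {s3, s4}
  step 4 (a): {s5}
  P completes σ.
Trace ⟨ddca⟩ through Q, begin at {t0}:
  step 1 (d): {t1}
  step 2 (d): {t2}
  step 3 (c): {t3}
  step 4 (a): no successor for Q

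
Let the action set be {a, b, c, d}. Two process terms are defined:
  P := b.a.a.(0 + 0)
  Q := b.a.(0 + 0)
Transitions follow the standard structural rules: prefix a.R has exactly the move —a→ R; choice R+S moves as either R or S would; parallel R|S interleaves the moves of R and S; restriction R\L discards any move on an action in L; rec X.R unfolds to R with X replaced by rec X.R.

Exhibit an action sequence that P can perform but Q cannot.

baa

P's transition system — 4 states:
  m0 = b.a.a.(0 + 0) → —b→ m1
  m1 = a.a.(0 + 0) → —a→ m2
  m2 = a.(0 + 0) → —a→ m3
  m3 = 0 + 0 → deadlocked
Q's transition system — 3 states:
  n0 = b.a.(0 + 0) → —b→ n1
  n1 = a.(0 + 0) → —a→ n2
  n2 = 0 + 0 → deadlocked
Executing baa from P (initial set {m0}):
  step 1 (b): {m1}
  step 2 (a): {m2}
  step 3 (a): {m3}
  P completes σ.
Executing baa from Q (initial set {n0}):
  step 1 (b): {n1}
  step 2 (a): {n2}
  step 3 (a): ∅  — Q cannot continue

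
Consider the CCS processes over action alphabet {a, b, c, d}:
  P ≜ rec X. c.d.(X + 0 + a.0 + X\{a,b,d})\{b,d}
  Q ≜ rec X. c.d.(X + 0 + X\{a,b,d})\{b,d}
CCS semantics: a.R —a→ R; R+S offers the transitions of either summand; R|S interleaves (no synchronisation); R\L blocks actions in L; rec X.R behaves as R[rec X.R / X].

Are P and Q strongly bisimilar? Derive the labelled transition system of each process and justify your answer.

LTS(P): 6 reachable states
  s0 = rec X. c.d.(X + 0 + a.0 + X\{a,b,d})\{b,d} ⊢ --c--▸ s1
  s1 = d.((rec X. c.d.(X + 0 + a.0 + X\{a,b,d})\{b,d}) + 0 + a.0 + (rec X. c.d.(X + 0 + a.0 + X\{a,b,d})\{b,d})\{a,b,d})\{b,d} ⊢ --d--▸ s2
  s2 = ((rec X. c.d.(X + 0 + a.0 + X\{a,b,d})\{b,d}) + 0 + a.0 + (rec X. c.d.(X + 0 + a.0 + X\{a,b,d})\{b,d})\{a,b,d})\{b,d} ⊢ --a--▸ s3, --c--▸ s4, --c--▸ s5
  s3 = 0\{b,d} ⊢ deadlocked
  s4 = (d.((rec X. c.d.(X + 0 + a.0 + X\{a,b,d})\{b,d}) + 0 + a.0 + (rec X. c.d.(X + 0 + a.0 + X\{a,b,d})\{b,d})\{a,b,d})\{b,d})\{a,b,d}\{b,d} ⊢ deadlocked
  s5 = (d.((rec X. c.d.(X + 0 + a.0 + X\{a,b,d})\{b,d}) + 0 + a.0 + (rec X. c.d.(X + 0 + a.0 + X\{a,b,d})\{b,d})\{a,b,d})\{b,d})\{b,d} ⊢ deadlocked
LTS(Q): 5 reachable states
  t0 = rec X. c.d.(X + 0 + X\{a,b,d})\{b,d} ⊢ --c--▸ t1
  t1 = d.((rec X. c.d.(X + 0 + X\{a,b,d})\{b,d}) + 0 + (rec X. c.d.(X + 0 + X\{a,b,d})\{b,d})\{a,b,d})\{b,d} ⊢ --d--▸ t2
  t2 = ((rec X. c.d.(X + 0 + X\{a,b,d})\{b,d}) + 0 + (rec X. c.d.(X + 0 + X\{a,b,d})\{b,d})\{a,b,d})\{b,d} ⊢ --c--▸ t3, --c--▸ t4
  t3 = (d.((rec X. c.d.(X + 0 + X\{a,b,d})\{b,d}) + 0 + (rec X. c.d.(X + 0 + X\{a,b,d})\{b,d})\{a,b,d})\{b,d})\{a,b,d}\{b,d} ⊢ deadlocked
  t4 = (d.((rec X. c.d.(X + 0 + X\{a,b,d})\{b,d}) + 0 + (rec X. c.d.(X + 0 + X\{a,b,d})\{b,d})\{a,b,d})\{b,d})\{b,d} ⊢ deadlocked
Bisimilarity quotient blocks:
  B0 = {s0}
  B1 = {s1}
  B2 = {s2}
  B3 = {s3, s4, s5, t3, t4}
  B4 = {t0}
  B5 = {t1}
  B6 = {t2}
s0 ∈ B0, t0 ∈ B4 → different blocks

P ≁ Q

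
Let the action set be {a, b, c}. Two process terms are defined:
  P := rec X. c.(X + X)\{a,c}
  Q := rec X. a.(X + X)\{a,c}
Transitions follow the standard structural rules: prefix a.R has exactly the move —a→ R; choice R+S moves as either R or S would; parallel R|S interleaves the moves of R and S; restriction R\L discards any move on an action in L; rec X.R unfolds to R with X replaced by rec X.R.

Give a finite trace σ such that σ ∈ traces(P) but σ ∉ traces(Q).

Reachable graph of P (2 states):
  p0 = rec X. c.(X + X)\{a,c} → -c-> p1
  p1 = ((rec X. c.(X + X)\{a,c}) + (rec X. c.(X + X)\{a,c}))\{a,c} → (no moves)
Reachable graph of Q (2 states):
  q0 = rec X. a.(X + X)\{a,c} → -a-> q1
  q1 = ((rec X. a.(X + X)\{a,c}) + (rec X. a.(X + X)\{a,c}))\{a,c} → (no moves)
Executing c from P (initial set {p0}):
  [1] c ⇒ {p1}
  — P admits the full trace.
Executing c from Q (initial set {q0}):
  [1] c ⇒ ∅  — Q cannot continue

c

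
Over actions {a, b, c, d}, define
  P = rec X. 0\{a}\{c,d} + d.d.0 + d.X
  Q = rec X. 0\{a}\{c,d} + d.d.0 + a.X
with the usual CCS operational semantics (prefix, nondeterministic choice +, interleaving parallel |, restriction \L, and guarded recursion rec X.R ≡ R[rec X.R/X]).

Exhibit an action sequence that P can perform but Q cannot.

P's transition system — 3 states:
  s0 = rec X. 0\{a}\{c,d} + d.d.0 + d.X :: -d-> s0, -d-> s1
  s1 = d.0 :: -d-> s2
  s2 = 0 :: stopped
Q's transition system — 3 states:
  t0 = rec X. 0\{a}\{c,d} + d.d.0 + a.X :: -a-> t0, -d-> t1
  t1 = d.0 :: -d-> t2
  t2 = 0 :: stopped
Executing ddd from P (initial set {s0}):
  [1] d ⇒ {s0, s1}
  [2] d ⇒ {s0, s1, s2}
  [3] d ⇒ {s0, s1, s2}
  ✓ P
Executing ddd from Q (initial set {t0}):
  [1] d ⇒ {t1}
  [2] d ⇒ {t2}
  [3] d ⇒ ∅  — Q cannot continue

ddd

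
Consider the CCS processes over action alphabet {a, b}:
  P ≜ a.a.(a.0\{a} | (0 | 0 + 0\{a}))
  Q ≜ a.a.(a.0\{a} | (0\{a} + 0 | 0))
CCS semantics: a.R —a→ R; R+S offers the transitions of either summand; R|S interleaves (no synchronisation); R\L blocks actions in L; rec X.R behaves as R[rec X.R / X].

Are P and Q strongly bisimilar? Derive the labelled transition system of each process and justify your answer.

YES

Reachable graph of P (4 states):
  s0 = a.a.(a.0\{a} | (0 | 0 + 0\{a})) ⊢ =a=> s1
  s1 = a.(a.0\{a} | (0 | 0 + 0\{a})) ⊢ =a=> s2
  s2 = a.0\{a} | (0 | 0 + 0\{a}) ⊢ =a=> s3
  s3 = 0\{a} | (0 | 0 + 0\{a}) ⊢ (no moves)
Reachable graph of Q (4 states):
  t0 = a.a.(a.0\{a} | (0\{a} + 0 | 0)) ⊢ =a=> t1
  t1 = a.(a.0\{a} | (0\{a} + 0 | 0)) ⊢ =a=> t2
  t2 = a.0\{a} | (0\{a} + 0 | 0) ⊢ =a=> t3
  t3 = 0\{a} | (0\{a} + 0 | 0) ⊢ (no moves)
Bisimilarity quotient blocks:
  B0 = {s0, t0}
  B1 = {s1, t1}
  B2 = {s2, t2}
  B3 = {s3, t3}
s0 ∈ B0, t0 ∈ B0 → same block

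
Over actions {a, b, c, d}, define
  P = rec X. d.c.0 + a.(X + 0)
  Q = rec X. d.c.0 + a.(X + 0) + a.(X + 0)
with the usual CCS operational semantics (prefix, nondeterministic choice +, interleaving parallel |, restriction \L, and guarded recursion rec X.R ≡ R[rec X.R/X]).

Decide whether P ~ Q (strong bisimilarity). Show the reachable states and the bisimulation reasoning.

P ~ Q

LTS(P): 4 reachable states
  s0 = rec X. d.c.0 + a.(X + 0) ⊢ —a→ s1, —d→ s2
  s1 = (rec X. d.c.0 + a.(X + 0)) + 0 ⊢ —a→ s1, —d→ s2
  s2 = c.0 ⊢ —c→ s3
  s3 = 0 ⊢ stopped
LTS(Q): 4 reachable states
  t0 = rec X. d.c.0 + a.(X + 0) + a.(X + 0) ⊢ —a→ t1, —d→ t2
  t1 = (rec X. d.c.0 + a.(X + 0) + a.(X + 0)) + 0 ⊢ —a→ t1, —d→ t2
  t2 = c.0 ⊢ —c→ t3
  t3 = 0 ⊢ stopped
Coarsest stable partition (strong bisimilarity classes):
  B0 = {s0, s1, t0, t1}
  B1 = {s2, t2}
  B2 = {s3, t3}
s0 ∈ B0, t0 ∈ B0 → same block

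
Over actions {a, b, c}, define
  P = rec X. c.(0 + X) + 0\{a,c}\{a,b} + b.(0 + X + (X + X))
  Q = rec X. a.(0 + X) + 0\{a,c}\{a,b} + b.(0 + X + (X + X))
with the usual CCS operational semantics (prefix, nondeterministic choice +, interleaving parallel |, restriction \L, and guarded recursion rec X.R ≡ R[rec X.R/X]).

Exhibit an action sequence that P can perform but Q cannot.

c

LTS(P): 3 reachable states
  s0 = rec X. c.(0 + X) + 0\{a,c}\{a,b} + b.(0 + X + (X + X)) ⊢ —b→ s1, —c→ s2
  s1 = 0 + (rec X. c.(0 + X) + 0\{a,c}\{a,b} + b.(0 + X + (X + X))) + ((rec X. c.(0 + X) + 0\{a,c}\{a,b} + b.(0 + X + (X + X))) + (rec X. c.(0 + X) + 0\{a,c}\{a,b} + b.(0 + X + (X + X)))) ⊢ —b→ s1, —c→ s2
  s2 = 0 + (rec X. c.(0 + X) + 0\{a,c}\{a,b} + b.(0 + X + (X + X))) ⊢ —b→ s1, —c→ s2
LTS(Q): 3 reachable states
  t0 = rec X. a.(0 + X) + 0\{a,c}\{a,b} + b.(0 + X + (X + X)) ⊢ —a→ t1, —b→ t2
  t1 = 0 + (rec X. a.(0 + X) + 0\{a,c}\{a,b} + b.(0 + X + (X + X))) ⊢ —a→ t1, —b→ t2
  t2 = 0 + (rec X. a.(0 + X) + 0\{a,c}\{a,b} + b.(0 + X + (X + X))) + ((rec X. a.(0 + X) + 0\{a,c}\{a,b} + b.(0 + X + (X + X))) + (rec X. a.(0 + X) + 0\{a,c}\{a,b} + b.(0 + X + (X + X)))) ⊢ —a→ t1, —b→ t2
Run σ = ⟨c⟩ on P: start {s0}
  step 1 (c): {s2}
  P completes σ.
Run σ = ⟨c⟩ on Q: start {t0}
  step 1 (c): ∅  — Q cannot continue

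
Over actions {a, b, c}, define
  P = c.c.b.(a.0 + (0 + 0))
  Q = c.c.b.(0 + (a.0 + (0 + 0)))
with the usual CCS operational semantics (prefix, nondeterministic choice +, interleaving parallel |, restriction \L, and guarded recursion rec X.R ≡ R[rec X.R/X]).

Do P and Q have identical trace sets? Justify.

Reachable graph of P (5 states):
  s0 = c.c.b.(a.0 + (0 + 0)) ⊢ -c-> s1
  s1 = c.b.(a.0 + (0 + 0)) ⊢ -c-> s2
  s2 = b.(a.0 + (0 + 0)) ⊢ -b-> s3
  s3 = a.0 + (0 + 0) ⊢ -a-> s4
  s4 = 0 ⊢ deadlocked
Reachable graph of Q (5 states):
  t0 = c.c.b.(0 + (a.0 + (0 + 0))) ⊢ -c-> t1
  t1 = c.b.(0 + (a.0 + (0 + 0))) ⊢ -c-> t2
  t2 = b.(0 + (a.0 + (0 + 0))) ⊢ -b-> t3
  t3 = 0 + (a.0 + (0 + 0)) ⊢ -a-> t4
  t4 = 0 ⊢ deadlocked
Bisimilarity quotient blocks:
  B0 = {s0, t0}
  B1 = {s1, t1}
  B2 = {s2, t2}
  B3 = {s3, t3}
  B4 = {s4, t4}
s0 ∈ B0, t0 ∈ B0 → same block
Bisimilar ⇒ trace-equivalent.

trace-equivalent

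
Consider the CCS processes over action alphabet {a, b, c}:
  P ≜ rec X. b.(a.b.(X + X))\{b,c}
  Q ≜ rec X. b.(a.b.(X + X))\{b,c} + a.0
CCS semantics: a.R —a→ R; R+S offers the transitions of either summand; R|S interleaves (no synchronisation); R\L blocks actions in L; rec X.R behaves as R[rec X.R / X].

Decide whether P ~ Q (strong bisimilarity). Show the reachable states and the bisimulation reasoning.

not bisimilar

Reachable graph of P (3 states):
  m0 = rec X. b.(a.b.(X + X))\{b,c} | —b→ m1
  m1 = (a.b.((rec X. b.(a.b.(X + X))\{b,c}) + (rec X. b.(a.b.(X + X))\{b,c})))\{b,c} | —a→ m2
  m2 = (b.((rec X. b.(a.b.(X + X))\{b,c}) + (rec X. b.(a.b.(X + X))\{b,c})))\{b,c} | deadlocked
Reachable graph of Q (4 states):
  n0 = rec X. b.(a.b.(X + X))\{b,c} + a.0 | —a→ n1, —b→ n2
  n1 = 0 | deadlocked
  n2 = (a.b.((rec X. b.(a.b.(X + X))\{b,c} + a.0) + (rec X. b.(a.b.(X + X))\{b,c} + a.0)))\{b,c} | —a→ n3
  n3 = (b.((rec X. b.(a.b.(X + X))\{b,c} + a.0) + (rec X. b.(a.b.(X + X))\{b,c} + a.0)))\{b,c} | deadlocked
Partition-refinement fixed point:
  B0 = {m0}
  B1 = {m1, n2}
  B2 = {m2, n1, n3}
  B3 = {n0}
m0 ∈ B0, n0 ∈ B3 → different blocks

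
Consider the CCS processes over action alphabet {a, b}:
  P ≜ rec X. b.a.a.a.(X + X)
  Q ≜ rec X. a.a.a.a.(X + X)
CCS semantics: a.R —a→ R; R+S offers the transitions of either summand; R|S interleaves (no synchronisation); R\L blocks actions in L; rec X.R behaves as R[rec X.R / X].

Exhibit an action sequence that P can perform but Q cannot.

LTS(P): 5 reachable states
  p0 = rec X. b.a.a.a.(X + X) :: --b--▸ p1
  p1 = a.a.a.((rec X. b.a.a.a.(X + X)) + (rec X. b.a.a.a.(X + X))) :: --a--▸ p2
  p2 = a.a.((rec X. b.a.a.a.(X + X)) + (rec X. b.a.a.a.(X + X))) :: --a--▸ p3
  p3 = a.((rec X. b.a.a.a.(X + X)) + (rec X. b.a.a.a.(X + X))) :: --a--▸ p4
  p4 = (rec X. b.a.a.a.(X + X)) + (rec X. b.a.a.a.(X + X)) :: --b--▸ p1
LTS(Q): 5 reachable states
  q0 = rec X. a.a.a.a.(X + X) :: --a--▸ q1
  q1 = a.a.a.((rec X. a.a.a.a.(X + X)) + (rec X. a.a.a.a.(X + X))) :: --a--▸ q2
  q2 = a.a.((rec X. a.a.a.a.(X + X)) + (rec X. a.a.a.a.(X + X))) :: --a--▸ q3
  q3 = a.((rec X. a.a.a.a.(X + X)) + (rec X. a.a.a.a.(X + X))) :: --a--▸ q4
  q4 = (rec X. a.a.a.a.(X + X)) + (rec X. a.a.a.a.(X + X)) :: --a--▸ q1
Trace ⟨b⟩ through P, begin at {p0}:
  after b @ step 1: {p1}
  — P admits the full trace.
Trace ⟨b⟩ through Q, begin at {q0}:
  after b @ step 1: no successor for Q

b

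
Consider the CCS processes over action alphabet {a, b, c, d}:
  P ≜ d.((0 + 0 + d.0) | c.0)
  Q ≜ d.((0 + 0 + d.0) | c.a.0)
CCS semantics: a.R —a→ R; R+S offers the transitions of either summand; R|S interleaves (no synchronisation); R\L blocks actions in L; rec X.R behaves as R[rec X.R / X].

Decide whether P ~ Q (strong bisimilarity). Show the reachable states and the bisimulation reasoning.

NO

LTS(P): 5 reachable states
  p0 = d.((0 + 0 + d.0) | c.0) has moves —d→ p1
  p1 = (0 + 0 + d.0) | c.0 has moves —c→ p2, —d→ p3
  p2 = (0 + 0 + d.0) | 0 has moves —d→ p4
  p3 = 0 | c.0 has moves —c→ p4
  p4 = 0 | 0 has moves (no moves)
LTS(Q): 7 reachable states
  q0 = d.((0 + 0 + d.0) | c.a.0) has moves —d→ q1
  q1 = (0 + 0 + d.0) | c.a.0 has moves —c→ q2, —d→ q3
  q2 = (0 + 0 + d.0) | a.0 has moves —a→ q4, —d→ q5
  q3 = 0 | c.a.0 has moves —c→ q5
  q4 = (0 + 0 + d.0) | 0 has moves —d→ q6
  q5 = 0 | a.0 has moves —a→ q6
  q6 = 0 | 0 has moves (no moves)
Partition-refinement fixed point:
  B0 = {p0}
  B1 = {p1}
  B2 = {p3}
  B3 = {p4, q6}
  B4 = {p2, q4}
  B5 = {q0}
  B6 = {q1}
  B7 = {q2}
  B8 = {q5}
  B9 = {q3}
p0 ∈ B0, q0 ∈ B5 → different blocks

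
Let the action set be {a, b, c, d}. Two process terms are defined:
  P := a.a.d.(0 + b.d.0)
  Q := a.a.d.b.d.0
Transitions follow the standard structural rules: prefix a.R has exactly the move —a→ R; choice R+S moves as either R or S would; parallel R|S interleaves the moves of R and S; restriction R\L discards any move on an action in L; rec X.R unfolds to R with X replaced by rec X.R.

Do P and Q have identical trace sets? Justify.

YES

LTS(P): 6 reachable states
  s0 = a.a.d.(0 + b.d.0) :: —a→ s1
  s1 = a.d.(0 + b.d.0) :: —a→ s2
  s2 = d.(0 + b.d.0) :: —d→ s3
  s3 = 0 + b.d.0 :: —b→ s4
  s4 = d.0 :: —d→ s5
  s5 = 0 :: deadlocked
LTS(Q): 6 reachable states
  t0 = a.a.d.b.d.0 :: —a→ t1
  t1 = a.d.b.d.0 :: —a→ t2
  t2 = d.b.d.0 :: —d→ t3
  t3 = b.d.0 :: —b→ t4
  t4 = d.0 :: —d→ t5
  t5 = 0 :: deadlocked
Partition-refinement fixed point:
  B0 = {s0, t0}
  B1 = {s1, t1}
  B2 = {s2, t2}
  B3 = {s3, t3}
  B4 = {s4, t4}
  B5 = {s5, t5}
s0 ∈ B0, t0 ∈ B0 → same block
Bisimilar ⇒ trace-equivalent.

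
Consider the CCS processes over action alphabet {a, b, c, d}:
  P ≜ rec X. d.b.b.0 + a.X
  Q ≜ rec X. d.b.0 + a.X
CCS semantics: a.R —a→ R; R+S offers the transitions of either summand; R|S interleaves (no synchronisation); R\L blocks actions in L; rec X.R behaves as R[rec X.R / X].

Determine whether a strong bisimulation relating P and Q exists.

Reachable graph of P (4 states):
  m0 = rec X. d.b.b.0 + a.X has moves -a-> m0, -d-> m1
  m1 = b.b.0 has moves -b-> m2
  m2 = b.0 has moves -b-> m3
  m3 = 0 has moves deadlocked
Reachable graph of Q (3 states):
  n0 = rec X. d.b.0 + a.X has moves -a-> n0, -d-> n1
  n1 = b.0 has moves -b-> n2
  n2 = 0 has moves deadlocked
Partition-refinement fixed point:
  B0 = {m0}
  B1 = {m1}
  B2 = {m2, n1}
  B3 = {m3, n2}
  B4 = {n0}
m0 ∈ B0, n0 ∈ B4 → different blocks

not bisimilar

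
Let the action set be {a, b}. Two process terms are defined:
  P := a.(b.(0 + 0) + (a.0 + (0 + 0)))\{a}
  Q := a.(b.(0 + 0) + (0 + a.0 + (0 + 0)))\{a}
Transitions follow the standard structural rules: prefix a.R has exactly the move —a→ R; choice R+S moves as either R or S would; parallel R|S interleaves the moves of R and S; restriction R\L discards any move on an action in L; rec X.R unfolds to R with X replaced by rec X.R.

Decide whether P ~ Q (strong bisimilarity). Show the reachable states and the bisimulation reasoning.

P's transition system — 3 states:
  s0 = a.(b.(0 + 0) + (a.0 + (0 + 0)))\{a} | -a-> s1
  s1 = (b.(0 + 0) + (a.0 + (0 + 0)))\{a} | -b-> s2
  s2 = (0 + 0)\{a} | ·
Q's transition system — 3 states:
  t0 = a.(b.(0 + 0) + (0 + a.0 + (0 + 0)))\{a} | -a-> t1
  t1 = (b.(0 + 0) + (0 + a.0 + (0 + 0)))\{a} | -b-> t2
  t2 = (0 + 0)\{a} | ·
Coarsest stable partition (strong bisimilarity classes):
  B0 = {s0, t0}
  B1 = {s1, t1}
  B2 = {s2, t2}
s0 ∈ B0, t0 ∈ B0 → same block

YES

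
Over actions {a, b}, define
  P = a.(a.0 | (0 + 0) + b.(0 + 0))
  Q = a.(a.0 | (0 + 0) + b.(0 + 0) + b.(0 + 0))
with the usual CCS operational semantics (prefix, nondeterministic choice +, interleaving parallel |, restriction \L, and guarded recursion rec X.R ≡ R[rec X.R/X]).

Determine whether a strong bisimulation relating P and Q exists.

LTS(P): 4 reachable states
  p0 = a.(a.0 | (0 + 0) + b.(0 + 0)) :: =a=> p1
  p1 = a.0 | (0 + 0) + b.(0 + 0) :: =a=> p2, =b=> p3
  p2 = 0 | (0 + 0) :: deadlocked
  p3 = 0 + 0 :: deadlocked
LTS(Q): 4 reachable states
  q0 = a.(a.0 | (0 + 0) + b.(0 + 0) + b.(0 + 0)) :: =a=> q1
  q1 = a.0 | (0 + 0) + b.(0 + 0) + b.(0 + 0) :: =a=> q2, =b=> q3
  q2 = 0 | (0 + 0) :: deadlocked
  q3 = 0 + 0 :: deadlocked
Partition-refinement fixed point:
  B0 = {p0, q0}
  B1 = {p1, q1}
  B2 = {p2, p3, q2, q3}
p0 ∈ B0, q0 ∈ B0 → same block

YES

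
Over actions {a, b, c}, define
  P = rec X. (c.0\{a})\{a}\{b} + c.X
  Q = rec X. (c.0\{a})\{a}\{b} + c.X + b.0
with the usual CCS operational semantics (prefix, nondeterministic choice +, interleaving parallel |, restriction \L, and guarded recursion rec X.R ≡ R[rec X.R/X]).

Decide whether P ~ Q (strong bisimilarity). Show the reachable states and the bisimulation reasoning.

Reachable graph of P (2 states):
  u0 = rec X. (c.0\{a})\{a}\{b} + c.X | =c=> u0, =c=> u1
  u1 = 0\{a}\{a}\{b} | ·
Reachable graph of Q (3 states):
  v0 = rec X. (c.0\{a})\{a}\{b} + c.X + b.0 | =b=> v1, =c=> v0, =c=> v2
  v1 = 0 | ·
  v2 = 0\{a}\{a}\{b} | ·
Bisimilarity quotient blocks:
  B0 = {u0}
  B1 = {u1, v1, v2}
  B2 = {v0}
u0 ∈ B0, v0 ∈ B2 → different blocks

NO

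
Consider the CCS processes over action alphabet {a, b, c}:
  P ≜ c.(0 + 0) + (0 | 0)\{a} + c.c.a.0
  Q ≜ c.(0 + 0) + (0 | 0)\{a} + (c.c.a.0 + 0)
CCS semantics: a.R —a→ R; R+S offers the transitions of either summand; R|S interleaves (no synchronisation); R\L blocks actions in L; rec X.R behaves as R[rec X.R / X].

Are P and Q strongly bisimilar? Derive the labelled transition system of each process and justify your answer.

Reachable graph of P (5 states):
  p0 = c.(0 + 0) + (0 | 0)\{a} + c.c.a.0 | —c→ p1, —c→ p2
  p1 = 0 + 0 | stopped
  p2 = c.a.0 | —c→ p3
  p3 = a.0 | —a→ p4
  p4 = 0 | stopped
Reachable graph of Q (5 states):
  q0 = c.(0 + 0) + (0 | 0)\{a} + (c.c.a.0 + 0) | —c→ q1, —c→ q2
  q1 = 0 + 0 | stopped
  q2 = c.a.0 | —c→ q3
  q3 = a.0 | —a→ q4
  q4 = 0 | stopped
Coarsest stable partition (strong bisimilarity classes):
  B0 = {p0, q0}
  B1 = {p2, q2}
  B2 = {p3, q3}
  B3 = {p1, p4, q1, q4}
p0 ∈ B0, q0 ∈ B0 → same block

YES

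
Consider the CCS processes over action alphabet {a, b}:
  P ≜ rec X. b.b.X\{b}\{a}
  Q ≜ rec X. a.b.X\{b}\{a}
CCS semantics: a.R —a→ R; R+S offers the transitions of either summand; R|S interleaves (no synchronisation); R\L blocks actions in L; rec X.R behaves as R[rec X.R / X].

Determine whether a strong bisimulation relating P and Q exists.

NO

P's transition system — 3 states:
  u0 = rec X. b.b.X\{b}\{a} has moves -b-> u1
  u1 = b.(rec X. b.b.X\{b}\{a})\{b}\{a} has moves -b-> u2
  u2 = (rec X. b.b.X\{b}\{a})\{b}\{a} has moves (no moves)
Q's transition system — 3 states:
  v0 = rec X. a.b.X\{b}\{a} has moves -a-> v1
  v1 = b.(rec X. a.b.X\{b}\{a})\{b}\{a} has moves -b-> v2
  v2 = (rec X. a.b.X\{b}\{a})\{b}\{a} has moves (no moves)
Bisimilarity quotient blocks:
  B0 = {u0}
  B1 = {u1, v1}
  B2 = {u2, v2}
  B3 = {v0}
u0 ∈ B0, v0 ∈ B3 → different blocks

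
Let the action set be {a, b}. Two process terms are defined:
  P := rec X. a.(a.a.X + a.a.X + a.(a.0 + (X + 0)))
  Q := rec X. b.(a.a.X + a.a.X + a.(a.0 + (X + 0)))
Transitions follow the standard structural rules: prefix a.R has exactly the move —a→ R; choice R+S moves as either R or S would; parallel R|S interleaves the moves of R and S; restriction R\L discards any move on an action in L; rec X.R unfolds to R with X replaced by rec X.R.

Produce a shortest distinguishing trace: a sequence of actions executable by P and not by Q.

Reachable graph of P (5 states):
  m0 = rec X. a.(a.a.X + a.a.X + a.(a.0 + (X + 0))) :: -a-> m1
  m1 = a.a.(rec X. a.(a.a.X + a.a.X + a.(a.0 + (X + 0)))) + a.a.(rec X. a.(a.a.X + a.a.X + a.(a.0 + (X + 0)))) + a.(a.0 + ((rec X. a.(a.a.X + a.a.X + a.(a.0 + (X + 0)))) + 0)) :: -a-> m2, -a-> m3
  m2 = a.(rec X. a.(a.a.X + a.a.X + a.(a.0 + (X + 0)))) :: -a-> m0
  m3 = a.0 + ((rec X. a.(a.a.X + a.a.X + a.(a.0 + (X + 0)))) + 0) :: -a-> m1, -a-> m4
  m4 = 0 :: stopped
Reachable graph of Q (5 states):
  n0 = rec X. b.(a.a.X + a.a.X + a.(a.0 + (X + 0))) :: -b-> n1
  n1 = a.a.(rec X. b.(a.a.X + a.a.X + a.(a.0 + (X + 0)))) + a.a.(rec X. b.(a.a.X + a.a.X + a.(a.0 + (X + 0)))) + a.(a.0 + ((rec X. b.(a.a.X + a.a.X + a.(a.0 + (X + 0)))) + 0)) :: -a-> n2, -a-> n3
  n2 = a.(rec X. b.(a.a.X + a.a.X + a.(a.0 + (X + 0)))) :: -a-> n0
  n3 = a.0 + ((rec X. b.(a.a.X + a.a.X + a.(a.0 + (X + 0)))) + 0) :: -a-> n4, -b-> n1
  n4 = 0 :: stopped
Trace ⟨a⟩ through P, begin at {m0}:
  after a @ step 1: {m1}
  ✓ P
Trace ⟨a⟩ through Q, begin at {n0}:
  after a @ step 1: no successor for Q

a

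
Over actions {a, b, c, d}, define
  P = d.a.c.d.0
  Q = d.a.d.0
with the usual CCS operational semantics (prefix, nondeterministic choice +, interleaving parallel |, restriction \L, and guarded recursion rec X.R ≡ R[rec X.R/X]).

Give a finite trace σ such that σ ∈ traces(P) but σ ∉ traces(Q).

dac

P's transition system — 5 states:
  s0 = d.a.c.d.0 → --d--▸ s1
  s1 = a.c.d.0 → --a--▸ s2
  s2 = c.d.0 → --c--▸ s3
  s3 = d.0 → --d--▸ s4
  s4 = 0 → ·
Q's transition system — 4 states:
  t0 = d.a.d.0 → --d--▸ t1
  t1 = a.d.0 → --a--▸ t2
  t2 = d.0 → --d--▸ t3
  t3 = 0 → ·
Executing dac from P (initial set {s0}):
  after d @ step 1: {s1}
  after a @ step 2: {s2}
  after c @ step 3: {s3}
  — P admits the full trace.
Executing dac from Q (initial set {t0}):
  after d @ step 1: {t1}
  after a @ step 2: {t2}
  after c @ step 3: ∅ (Q stuck)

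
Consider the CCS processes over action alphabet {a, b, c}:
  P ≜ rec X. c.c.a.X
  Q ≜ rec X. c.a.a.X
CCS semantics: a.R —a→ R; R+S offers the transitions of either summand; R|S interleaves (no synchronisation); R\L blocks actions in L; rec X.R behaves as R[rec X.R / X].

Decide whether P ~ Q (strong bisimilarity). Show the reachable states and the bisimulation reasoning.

P's transition system — 3 states:
  u0 = rec X. c.c.a.X ⊢ —c→ u1
  u1 = c.a.(rec X. c.c.a.X) ⊢ —c→ u2
  u2 = a.(rec X. c.c.a.X) ⊢ —a→ u0
Q's transition system — 3 states:
  v0 = rec X. c.a.a.X ⊢ —c→ v1
  v1 = a.a.(rec X. c.a.a.X) ⊢ —a→ v2
  v2 = a.(rec X. c.a.a.X) ⊢ —a→ v0
Bisimilarity quotient blocks:
  B0 = {u0}
  B1 = {u1}
  B2 = {u2}
  B3 = {v0}
  B4 = {v1}
  B5 = {v2}
u0 ∈ B0, v0 ∈ B3 → different blocks

not bisimilar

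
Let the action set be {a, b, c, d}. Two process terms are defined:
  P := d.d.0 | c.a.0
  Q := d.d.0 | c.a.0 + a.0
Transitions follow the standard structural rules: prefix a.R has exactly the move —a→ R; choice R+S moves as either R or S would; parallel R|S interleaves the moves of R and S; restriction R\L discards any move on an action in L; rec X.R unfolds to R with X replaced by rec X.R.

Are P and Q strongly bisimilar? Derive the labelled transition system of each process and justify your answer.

NO

Reachable graph of P (9 states):
  s0 = d.d.0 | c.a.0 → ··c··> s1, ··d··> s2
  s1 = d.d.0 | a.0 → ··a··> s3, ··d··> s4
  s2 = d.0 | c.a.0 → ··c··> s4, ··d··> s5
  s3 = d.d.0 | 0 → ··d··> s6
  s4 = d.0 | a.0 → ··a··> s6, ··d··> s7
  s5 = 0 | c.a.0 → ··c··> s7
  s6 = d.0 | 0 → ··d··> s8
  s7 = 0 | a.0 → ··a··> s8
  s8 = 0 | 0 → stopped
Reachable graph of Q (10 states):
  t0 = d.d.0 | c.a.0 + a.0 → ··a··> t1, ··c··> t2, ··d··> t3
  t1 = 0 → stopped
  t2 = d.d.0 | a.0 → ··a··> t4, ··d··> t5
  t3 = d.0 | c.a.0 → ··c··> t5, ··d··> t6
  t4 = d.d.0 | 0 → ··d··> t7
  t5 = d.0 | a.0 → ··a··> t7, ··d··> t8
  t6 = 0 | c.a.0 → ··c··> t8
  t7 = d.0 | 0 → ··d··> t9
  t8 = 0 | a.0 → ··a··> t9
  t9 = 0 | 0 → stopped
Bisimilarity quotient blocks:
  B0 = {s0}
  B1 = {s2, t3}
  B2 = {s4, t5}
  B3 = {s7, t8}
  B4 = {s8, t1, t9}
  B5 = {s6, t7}
  B6 = {s5, t6}
  B7 = {s1, t2}
  B8 = {s3, t4}
  B9 = {t0}
s0 ∈ B0, t0 ∈ B9 → different blocks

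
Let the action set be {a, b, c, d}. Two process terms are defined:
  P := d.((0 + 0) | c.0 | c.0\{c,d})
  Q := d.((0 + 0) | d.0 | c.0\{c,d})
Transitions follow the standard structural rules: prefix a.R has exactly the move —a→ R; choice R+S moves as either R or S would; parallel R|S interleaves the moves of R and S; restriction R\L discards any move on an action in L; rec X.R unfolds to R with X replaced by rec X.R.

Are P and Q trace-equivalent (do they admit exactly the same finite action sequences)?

Reachable graph of P (5 states):
  m0 = d.((0 + 0) | c.0 | c.0\{c,d}) has moves ··d··> m1
  m1 = (0 + 0) | c.0 | c.0\{c,d} has moves ··c··> m2, ··c··> m3
  m2 = (0 + 0) | 0 | c.0\{c,d} has moves ··c··> m4
  m3 = (0 + 0) | c.0 | 0\{c,d} has moves ··c··> m4
  m4 = (0 + 0) | 0 | 0\{c,d} has moves (no moves)
Reachable graph of Q (5 states):
  n0 = d.((0 + 0) | d.0 | c.0\{c,d}) has moves ··d··> n1
  n1 = (0 + 0) | d.0 | c.0\{c,d} has moves ··c··> n2, ··d··> n3
  n2 = (0 + 0) | d.0 | 0\{c,d} has moves ··d··> n4
  n3 = (0 + 0) | 0 | c.0\{c,d} has moves ··c··> n4
  n4 = (0 + 0) | 0 | 0\{c,d} has moves (no moves)
Run σ = ⟨dcc⟩ on P: start {m0}
  after d @ step 1: {m1}
  after c @ step 2: {m2, m3}
  after c @ step 3: {m4}
  — P admits the full trace.
Run σ = ⟨dcc⟩ on Q: start {n0}
  after d @ step 1: {n1}
  after c @ step 2: {n2}
  after c @ step 3: ∅  — Q cannot continue

traces(P) ≠ traces(Q) — witness ⟨dcc⟩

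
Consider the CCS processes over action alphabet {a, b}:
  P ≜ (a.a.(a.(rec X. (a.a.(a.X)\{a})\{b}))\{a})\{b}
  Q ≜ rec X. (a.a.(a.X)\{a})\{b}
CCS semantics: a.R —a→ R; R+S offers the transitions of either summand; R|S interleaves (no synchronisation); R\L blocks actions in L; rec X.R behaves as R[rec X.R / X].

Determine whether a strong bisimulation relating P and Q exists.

P ~ Q

Reachable graph of P (3 states):
  m0 = (a.a.(a.(rec X. (a.a.(a.X)\{a})\{b}))\{a})\{b} | —a→ m1
  m1 = (a.(a.(rec X. (a.a.(a.X)\{a})\{b}))\{a})\{b} | —a→ m2
  m2 = (a.(rec X. (a.a.(a.X)\{a})\{b}))\{a}\{b} | ∅
Reachable graph of Q (3 states):
  n0 = rec X. (a.a.(a.X)\{a})\{b} | —a→ n1
  n1 = (a.(a.(rec X. (a.a.(a.X)\{a})\{b}))\{a})\{b} | —a→ n2
  n2 = (a.(rec X. (a.a.(a.X)\{a})\{b}))\{a}\{b} | ∅
Coarsest stable partition (strong bisimilarity classes):
  B0 = {m0, n0}
  B1 = {m1, n1}
  B2 = {m2, n2}
m0 ∈ B0, n0 ∈ B0 → same block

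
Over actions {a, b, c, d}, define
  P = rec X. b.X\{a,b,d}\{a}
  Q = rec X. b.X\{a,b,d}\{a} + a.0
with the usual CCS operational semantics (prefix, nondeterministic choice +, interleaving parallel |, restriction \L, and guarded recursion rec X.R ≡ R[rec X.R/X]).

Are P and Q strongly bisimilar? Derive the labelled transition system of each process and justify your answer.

Reachable graph of P (2 states):
  p0 = rec X. b.X\{a,b,d}\{a} has moves -b-> p1
  p1 = (rec X. b.X\{a,b,d}\{a})\{a,b,d}\{a} has moves ·
Reachable graph of Q (3 states):
  q0 = rec X. b.X\{a,b,d}\{a} + a.0 has moves -a-> q1, -b-> q2
  q1 = 0 has moves ·
  q2 = (rec X. b.X\{a,b,d}\{a} + a.0)\{a,b,d}\{a} has moves ·
Partition-refinement fixed point:
  B0 = {p0}
  B1 = {p1, q1, q2}
  B2 = {q0}
p0 ∈ B0, q0 ∈ B2 → different blocks

not bisimilar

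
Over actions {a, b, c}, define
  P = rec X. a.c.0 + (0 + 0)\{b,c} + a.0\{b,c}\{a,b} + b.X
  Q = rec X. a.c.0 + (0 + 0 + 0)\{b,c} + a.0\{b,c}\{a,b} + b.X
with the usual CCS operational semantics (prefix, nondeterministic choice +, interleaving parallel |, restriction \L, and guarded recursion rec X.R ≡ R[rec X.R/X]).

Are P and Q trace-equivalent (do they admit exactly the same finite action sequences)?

P's transition system — 4 states:
  m0 = rec X. a.c.0 + (0 + 0)\{b,c} + a.0\{b,c}\{a,b} + b.X has moves --a--▸ m1, --a--▸ m2, --b--▸ m0
  m1 = 0\{b,c}\{a,b} has moves stopped
  m2 = c.0 has moves --c--▸ m3
  m3 = 0 has moves stopped
Q's transition system — 4 states:
  n0 = rec X. a.c.0 + (0 + 0 + 0)\{b,c} + a.0\{b,c}\{a,b} + b.X has moves --a--▸ n1, --a--▸ n2, --b--▸ n0
  n1 = 0\{b,c}\{a,b} has moves stopped
  n2 = c.0 has moves --c--▸ n3
  n3 = 0 has moves stopped
Bisimilarity quotient blocks:
  B0 = {m0, n0}
  B1 = {m1, m3, n1, n3}
  B2 = {m2, n2}
m0 ∈ B0, n0 ∈ B0 → same block
Bisimilar ⇒ trace-equivalent.

traces(P) = traces(Q)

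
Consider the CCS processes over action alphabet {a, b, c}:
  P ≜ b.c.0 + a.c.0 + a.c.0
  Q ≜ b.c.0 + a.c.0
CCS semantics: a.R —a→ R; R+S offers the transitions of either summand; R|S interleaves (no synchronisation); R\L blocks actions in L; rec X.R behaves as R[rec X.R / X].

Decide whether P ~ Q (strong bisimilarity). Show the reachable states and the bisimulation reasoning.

LTS(P): 3 reachable states
  s0 = b.c.0 + a.c.0 + a.c.0 :: --a--▸ s1, --b--▸ s1
  s1 = c.0 :: --c--▸ s2
  s2 = 0 :: ∅
LTS(Q): 3 reachable states
  t0 = b.c.0 + a.c.0 :: --a--▸ t1, --b--▸ t1
  t1 = c.0 :: --c--▸ t2
  t2 = 0 :: ∅
Partition-refinement fixed point:
  B0 = {s0, t0}
  B1 = {s1, t1}
  B2 = {s2, t2}
s0 ∈ B0, t0 ∈ B0 → same block

P ~ Q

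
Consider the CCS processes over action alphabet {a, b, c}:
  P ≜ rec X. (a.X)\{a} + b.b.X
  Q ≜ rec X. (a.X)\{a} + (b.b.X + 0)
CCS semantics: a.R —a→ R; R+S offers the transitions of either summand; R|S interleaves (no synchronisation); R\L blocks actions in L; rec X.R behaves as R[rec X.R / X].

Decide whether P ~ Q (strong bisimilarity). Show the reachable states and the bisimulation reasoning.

P's transition system — 2 states:
  m0 = rec X. (a.X)\{a} + b.b.X :: =b=> m1
  m1 = b.(rec X. (a.X)\{a} + b.b.X) :: =b=> m0
Q's transition system — 2 states:
  n0 = rec X. (a.X)\{a} + (b.b.X + 0) :: =b=> n1
  n1 = b.(rec X. (a.X)\{a} + (b.b.X + 0)) :: =b=> n0
Partition-refinement fixed point:
  B0 = {m0, m1, n0, n1}
m0 ∈ B0, n0 ∈ B0 → same block

YES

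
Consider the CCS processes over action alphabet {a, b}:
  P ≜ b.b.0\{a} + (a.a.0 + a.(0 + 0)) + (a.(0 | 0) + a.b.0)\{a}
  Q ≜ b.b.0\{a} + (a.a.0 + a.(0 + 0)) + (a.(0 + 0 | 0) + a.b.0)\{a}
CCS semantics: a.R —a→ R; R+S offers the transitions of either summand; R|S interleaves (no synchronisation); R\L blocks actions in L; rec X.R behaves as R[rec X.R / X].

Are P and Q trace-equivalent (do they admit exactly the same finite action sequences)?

trace-equivalent

Reachable graph of P (6 states):
  p0 = b.b.0\{a} + (a.a.0 + a.(0 + 0)) + (a.(0 | 0) + a.b.0)\{a} :: --a--▸ p1, --a--▸ p2, --b--▸ p3
  p1 = 0 + 0 :: ∅
  p2 = a.0 :: --a--▸ p4
  p3 = b.0\{a} :: --b--▸ p5
  p4 = 0 :: ∅
  p5 = 0\{a} :: ∅
Reachable graph of Q (6 states):
  q0 = b.b.0\{a} + (a.a.0 + a.(0 + 0)) + (a.(0 + 0 | 0) + a.b.0)\{a} :: --a--▸ q1, --a--▸ q2, --b--▸ q3
  q1 = 0 + 0 :: ∅
  q2 = a.0 :: --a--▸ q4
  q3 = b.0\{a} :: --b--▸ q5
  q4 = 0 :: ∅
  q5 = 0\{a} :: ∅
Partition-refinement fixed point:
  B0 = {p0, q0}
  B1 = {p1, p4, p5, q1, q4, q5}
  B2 = {p3, q3}
  B3 = {p2, q2}
p0 ∈ B0, q0 ∈ B0 → same block
Bisimilar ⇒ trace-equivalent.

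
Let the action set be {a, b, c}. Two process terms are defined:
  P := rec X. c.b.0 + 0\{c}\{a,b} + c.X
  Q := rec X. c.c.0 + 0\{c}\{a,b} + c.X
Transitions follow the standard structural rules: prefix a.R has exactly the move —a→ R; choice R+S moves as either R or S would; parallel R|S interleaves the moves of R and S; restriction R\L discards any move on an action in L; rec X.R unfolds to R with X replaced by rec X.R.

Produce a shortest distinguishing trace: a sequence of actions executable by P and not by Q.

LTS(P): 3 reachable states
  m0 = rec X. c.b.0 + 0\{c}\{a,b} + c.X → =c=> m0, =c=> m1
  m1 = b.0 → =b=> m2
  m2 = 0 → (no moves)
LTS(Q): 3 reachable states
  n0 = rec X. c.c.0 + 0\{c}\{a,b} + c.X → =c=> n0, =c=> n1
  n1 = c.0 → =c=> n2
  n2 = 0 → (no moves)
Trace ⟨cb⟩ through P, begin at {m0}:
  after c @ step 1: {m0, m1}
  after b @ step 2: {m2}
  P completes σ.
Trace ⟨cb⟩ through Q, begin at {n0}:
  after c @ step 1: {n0, n1}
  after b @ step 2: no successor for Q

cb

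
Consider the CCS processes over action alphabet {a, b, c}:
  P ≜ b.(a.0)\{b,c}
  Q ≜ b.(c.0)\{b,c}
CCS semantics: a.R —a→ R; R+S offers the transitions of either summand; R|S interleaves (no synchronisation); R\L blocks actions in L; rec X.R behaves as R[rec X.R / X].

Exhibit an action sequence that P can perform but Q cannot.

ba

P's transition system — 3 states:
  m0 = b.(a.0)\{b,c} | ··b··> m1
  m1 = (a.0)\{b,c} | ··a··> m2
  m2 = 0\{b,c} | ∅
Q's transition system — 2 states:
  n0 = b.(c.0)\{b,c} | ··b··> n1
  n1 = (c.0)\{b,c} | ∅
Trace ⟨ba⟩ through P, begin at {m0}:
  [1] b ⇒ {m1}
  [2] a ⇒ {m2}
  ✓ P
Trace ⟨ba⟩ through Q, begin at {n0}:
  [1] b ⇒ {n1}
  [2] a ⇒ no successor for Q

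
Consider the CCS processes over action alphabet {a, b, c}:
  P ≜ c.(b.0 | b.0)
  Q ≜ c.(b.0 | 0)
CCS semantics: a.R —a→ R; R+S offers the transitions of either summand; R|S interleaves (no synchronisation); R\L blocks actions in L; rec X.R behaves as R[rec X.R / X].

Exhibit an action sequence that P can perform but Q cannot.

cbb

Reachable graph of P (5 states):
  s0 = c.(b.0 | b.0) | =c=> s1
  s1 = b.0 | b.0 | =b=> s2, =b=> s3
  s2 = 0 | b.0 | =b=> s4
  s3 = b.0 | 0 | =b=> s4
  s4 = 0 | 0 | ∅
Reachable graph of Q (3 states):
  t0 = c.(b.0 | 0) | =c=> t1
  t1 = b.0 | 0 | =b=> t2
  t2 = 0 | 0 | ∅
Executing cbb from P (initial set {s0}):
  after c @ step 1: {s1}
  after b @ step 2: {s2, s3}
  after b @ step 3: {s4}
  — P admits the full trace.
Executing cbb from Q (initial set {t0}):
  after c @ step 1: {t1}
  after b @ step 2: {t2}
  after b @ step 3: no successor for Q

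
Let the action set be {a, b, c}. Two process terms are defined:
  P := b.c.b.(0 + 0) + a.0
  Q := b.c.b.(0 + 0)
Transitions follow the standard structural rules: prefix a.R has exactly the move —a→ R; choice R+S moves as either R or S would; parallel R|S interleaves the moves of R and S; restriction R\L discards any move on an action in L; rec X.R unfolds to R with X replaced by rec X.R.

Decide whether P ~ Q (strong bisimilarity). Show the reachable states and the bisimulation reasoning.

P's transition system — 5 states:
  m0 = b.c.b.(0 + 0) + a.0 has moves ··a··> m1, ··b··> m2
  m1 = 0 has moves ·
  m2 = c.b.(0 + 0) has moves ··c··> m3
  m3 = b.(0 + 0) has moves ··b··> m4
  m4 = 0 + 0 has moves ·
Q's transition system — 4 states:
  n0 = b.c.b.(0 + 0) has moves ··b··> n1
  n1 = c.b.(0 + 0) has moves ··c··> n2
  n2 = b.(0 + 0) has moves ··b··> n3
  n3 = 0 + 0 has moves ·
Coarsest stable partition (strong bisimilarity classes):
  B0 = {m0}
  B1 = {m1, m4, n3}
  B2 = {m2, n1}
  B3 = {m3, n2}
  B4 = {n0}
m0 ∈ B0, n0 ∈ B4 → different blocks

not bisimilar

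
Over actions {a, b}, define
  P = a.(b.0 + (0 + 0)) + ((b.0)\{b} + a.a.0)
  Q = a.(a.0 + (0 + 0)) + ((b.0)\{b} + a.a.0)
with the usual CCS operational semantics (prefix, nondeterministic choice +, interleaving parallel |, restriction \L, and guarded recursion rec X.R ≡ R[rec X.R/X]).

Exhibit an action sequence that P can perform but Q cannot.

Reachable graph of P (4 states):
  m0 = a.(b.0 + (0 + 0)) + ((b.0)\{b} + a.a.0) has moves =a=> m1, =a=> m2
  m1 = a.0 has moves =a=> m3
  m2 = b.0 + (0 + 0) has moves =b=> m3
  m3 = 0 has moves deadlocked
Reachable graph of Q (4 states):
  n0 = a.(a.0 + (0 + 0)) + ((b.0)\{b} + a.a.0) has moves =a=> n1, =a=> n2
  n1 = a.0 has moves =a=> n3
  n2 = a.0 + (0 + 0) has moves =a=> n3
  n3 = 0 has moves deadlocked
Run σ = ⟨ab⟩ on P: start {m0}
  [1] a ⇒ {m1, m2}
  [2] b ⇒ {m3}
  P completes σ.
Run σ = ⟨ab⟩ on Q: start {n0}
  [1] a ⇒ {n1, n2}
  [2] b ⇒ ∅ (Q stuck)

ab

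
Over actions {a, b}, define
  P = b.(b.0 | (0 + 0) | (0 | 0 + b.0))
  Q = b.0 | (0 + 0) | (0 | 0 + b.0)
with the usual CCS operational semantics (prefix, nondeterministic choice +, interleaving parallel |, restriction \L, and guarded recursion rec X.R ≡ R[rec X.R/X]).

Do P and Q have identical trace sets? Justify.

traces(P) ≠ traces(Q) — witness ⟨bbb⟩

Reachable graph of P (5 states):
  p0 = b.(b.0 | (0 + 0) | (0 | 0 + b.0)) → =b=> p1
  p1 = b.0 | (0 + 0) | (0 | 0 + b.0) → =b=> p2, =b=> p3
  p2 = 0 | (0 + 0) | (0 | 0 + b.0) → =b=> p4
  p3 = b.0 | (0 + 0) | 0 → =b=> p4
  p4 = 0 | (0 + 0) | 0 → ·
Reachable graph of Q (4 states):
  q0 = b.0 | (0 + 0) | (0 | 0 + b.0) → =b=> q1, =b=> q2
  q1 = 0 | (0 + 0) | (0 | 0 + b.0) → =b=> q3
  q2 = b.0 | (0 + 0) | 0 → =b=> q3
  q3 = 0 | (0 + 0) | 0 → ·
Trace ⟨bbb⟩ through P, begin at {p0}:
  [1] b ⇒ {p1}
  [2] b ⇒ {p2, p3}
  [3] b ⇒ {p4}
  — P admits the full trace.
Trace ⟨bbb⟩ through Q, begin at {q0}:
  [1] b ⇒ {q1, q2}
  [2] b ⇒ {q3}
  [3] b ⇒ ∅ (Q stuck)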